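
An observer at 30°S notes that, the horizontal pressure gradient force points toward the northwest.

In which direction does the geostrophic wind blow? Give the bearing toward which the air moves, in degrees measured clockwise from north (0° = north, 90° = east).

225°

The pressure-gradient force points toward the northwest (bearing 315°).
Geostrophic balance: in the Southern Hemisphere the Coriolis force deflects motion to the left, so the geostrophic wind blows 90° to the left of the pressure-gradient force (low pressure on the right).
Rotating 315° by 90° counterclockwise gives 225° — the wind blows toward the southwest.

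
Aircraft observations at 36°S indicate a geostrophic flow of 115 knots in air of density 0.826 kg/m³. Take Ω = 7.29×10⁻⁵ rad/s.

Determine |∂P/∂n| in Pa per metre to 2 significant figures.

4.2×10⁻³ Pa/m

Coriolis parameter at 36°S:
f = 2Ω sin φ = 2 × 7.29×10⁻⁵ × sin 36° = 8.57×10⁻⁵ s⁻¹
Wind speed in SI: 115 knots = 59.2 m/s
Geostrophic balance rearranged: |∂P/∂n| = f ρ V_g
|∂P/∂n| = 8.57×10⁻⁵ × 0.826 × 59.2 = 4.19×10⁻³ Pa/m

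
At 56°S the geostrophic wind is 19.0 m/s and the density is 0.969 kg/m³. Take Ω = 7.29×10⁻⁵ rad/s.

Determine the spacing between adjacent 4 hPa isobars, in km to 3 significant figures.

Coriolis parameter at 56°S:
f = 2Ω sin φ = 2 × 7.29×10⁻⁵ × sin 56° = 1.21×10⁻⁴ s⁻¹
Geostrophic balance rearranged: |∂P/∂n| = f ρ V_g
|∂P/∂n| = 1.21×10⁻⁴ × 0.969 × 19.0 = 2.23×10⁻³ Pa/m
Isobar spacing: Δn = ΔP/|∂P/∂n| = 400 Pa / 2.23×10⁻³ Pa/m = 179743 m ≈ 180 km

180 km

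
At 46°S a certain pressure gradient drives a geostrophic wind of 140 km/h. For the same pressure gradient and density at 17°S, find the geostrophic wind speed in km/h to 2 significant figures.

With the same pressure gradient and density, V_g ∝ 1/f ∝ 1/sin φ.
V₂ = V₁ · sin φ₁ / sin φ₂ = 140 × sin 46° / sin 17°
V₂ = 140 × 0.7193/0.2924 = 340 km/h

340 km/h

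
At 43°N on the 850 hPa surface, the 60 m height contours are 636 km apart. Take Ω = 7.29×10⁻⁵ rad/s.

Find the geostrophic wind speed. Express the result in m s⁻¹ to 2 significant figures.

9.3 m s⁻¹

Coriolis parameter at 43°N:
f = 2Ω sin φ = 2 × 7.29×10⁻⁵ × sin 43° = 9.94×10⁻⁵ s⁻¹
Height gradient: |∂Z/∂n| = 60 m / 636000 m = 9.43×10⁻⁵
On a pressure surface, geostrophic balance gives V_g = (g/f)|∂Z/∂n|:
V_g = 9.81 × 9.43×10⁻⁵ / 9.94×10⁻⁵ = 9.31 m/s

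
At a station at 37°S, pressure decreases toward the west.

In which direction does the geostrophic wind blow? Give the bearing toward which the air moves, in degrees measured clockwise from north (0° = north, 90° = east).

180°

The pressure-gradient force points toward the west (bearing 270°).
Geostrophic balance: in the Southern Hemisphere the Coriolis force deflects motion to the left, so the geostrophic wind blows 90° to the left of the pressure-gradient force (low pressure on the right).
Rotating 270° by 90° counterclockwise gives 180° — the wind blows toward the south.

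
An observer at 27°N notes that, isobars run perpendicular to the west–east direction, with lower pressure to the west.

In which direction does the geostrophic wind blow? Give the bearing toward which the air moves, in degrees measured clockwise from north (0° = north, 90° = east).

The pressure-gradient force points toward the west (bearing 270°).
Geostrophic balance: in the Northern Hemisphere the Coriolis force deflects motion to the right, so the geostrophic wind blows 90° to the right of the pressure-gradient force (low pressure on the left).
Rotating 270° by 90° clockwise gives 000° — the wind blows toward the north.

000°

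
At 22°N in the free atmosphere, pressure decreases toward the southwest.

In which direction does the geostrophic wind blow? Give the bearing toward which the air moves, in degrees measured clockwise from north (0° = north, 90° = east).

The pressure-gradient force points toward the southwest (bearing 225°).
Geostrophic balance: in the Northern Hemisphere the Coriolis force deflects motion to the right, so the geostrophic wind blows 90° to the right of the pressure-gradient force (low pressure on the left).
Rotating 225° by 90° clockwise gives 315° — the wind blows toward the northwest.

315°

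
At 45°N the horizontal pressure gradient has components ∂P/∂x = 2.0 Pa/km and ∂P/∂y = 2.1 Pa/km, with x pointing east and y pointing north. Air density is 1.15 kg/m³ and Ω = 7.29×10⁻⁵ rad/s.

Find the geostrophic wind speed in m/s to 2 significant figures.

Coriolis parameter at 45°N:
f = 2Ω sin φ = 2 × 7.29×10⁻⁵ × sin 45° = 1.03×10⁻⁴ s⁻¹
Component geostrophic relations (x east, y north):
u_g = −(1/(fρ)) ∂P/∂y,  v_g = (1/(fρ)) ∂P/∂x
u_g = −(2.1×10⁻³)/(1.03×10⁻⁴ × 1.15) = −17.7 m/s;  v_g = (2.0×10⁻³)/(1.03×10⁻⁴ × 1.15) = 16.9 m/s
|V_g| = √(u_g² + v_g²) = 24.5 m/s

24 m/s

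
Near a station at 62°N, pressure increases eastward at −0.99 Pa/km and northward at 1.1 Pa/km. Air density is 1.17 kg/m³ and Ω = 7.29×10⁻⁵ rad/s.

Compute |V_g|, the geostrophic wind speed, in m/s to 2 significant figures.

9.8 m/s

Coriolis parameter at 62°N:
f = 2Ω sin φ = 2 × 7.29×10⁻⁵ × sin 62° = 1.29×10⁻⁴ s⁻¹
Component geostrophic relations (x east, y north):
u_g = −(1/(fρ)) ∂P/∂y,  v_g = (1/(fρ)) ∂P/∂x
u_g = −(1.1×10⁻³)/(1.29×10⁻⁴ × 1.17) = −7.30 m/s;  v_g = (−0.99×10⁻³)/(1.29×10⁻⁴ × 1.17) = −6.57 m/s
|V_g| = √(u_g² + v_g²) = 9.83 m/s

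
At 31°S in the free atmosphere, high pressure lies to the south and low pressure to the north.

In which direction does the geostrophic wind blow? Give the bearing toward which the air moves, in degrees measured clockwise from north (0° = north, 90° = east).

The pressure-gradient force points toward the north (bearing 000°).
Geostrophic balance: in the Southern Hemisphere the Coriolis force deflects motion to the left, so the geostrophic wind blows 90° to the left of the pressure-gradient force (low pressure on the right).
Rotating 000° by 90° counterclockwise gives 270° — the wind blows toward the west.

270°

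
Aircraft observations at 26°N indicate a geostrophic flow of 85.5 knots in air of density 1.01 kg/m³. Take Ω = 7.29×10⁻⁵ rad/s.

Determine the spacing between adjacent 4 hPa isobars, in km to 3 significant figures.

141 km

Coriolis parameter at 26°N:
f = 2Ω sin φ = 2 × 7.29×10⁻⁵ × sin 26° = 6.39×10⁻⁵ s⁻¹
Wind speed in SI: 85.5 knots = 44.0 m/s
Geostrophic balance rearranged: |∂P/∂n| = f ρ V_g
|∂P/∂n| = 6.39×10⁻⁵ × 1.01 × 44.0 = 2.84×10⁻³ Pa/m
Isobar spacing: Δn = ΔP/|∂P/∂n| = 400 Pa / 2.84×10⁻³ Pa/m = 140875 m ≈ 141 km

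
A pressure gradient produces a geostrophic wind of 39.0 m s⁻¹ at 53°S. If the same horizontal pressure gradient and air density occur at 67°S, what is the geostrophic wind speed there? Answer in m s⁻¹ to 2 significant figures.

34 m s⁻¹

With the same pressure gradient and density, V_g ∝ 1/f ∝ 1/sin φ.
V₂ = V₁ · sin φ₁ / sin φ₂ = 39.0 × sin 53° / sin 67°
V₂ = 39.0 × 0.7986/0.9205 = 34 m s⁻¹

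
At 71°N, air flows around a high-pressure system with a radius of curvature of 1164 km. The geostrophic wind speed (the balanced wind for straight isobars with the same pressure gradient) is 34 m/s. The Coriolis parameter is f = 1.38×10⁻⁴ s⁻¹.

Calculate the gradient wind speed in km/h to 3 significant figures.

176 km/h

Around a high, pressure-gradient force acts outward with centrifugal, so Coriolis balances both:
fV = (1/ρ)|∂P/∂n| + V²/R  →  V² − fR·V + fR·V_g = 0
With fR = 1.38×10⁻⁴ × 1164×10³ m = 161 m/s:
V = [fR − √((fR)² − 4 fR V_g)]/2 = [161 − √(161² − 4×161×34)]/2 = 48.9 m/s
Supergeostrophic (V > V_g = 34 m/s), as expected around a high.
Converting: 48.9 m/s × 3.6 = 176 km/h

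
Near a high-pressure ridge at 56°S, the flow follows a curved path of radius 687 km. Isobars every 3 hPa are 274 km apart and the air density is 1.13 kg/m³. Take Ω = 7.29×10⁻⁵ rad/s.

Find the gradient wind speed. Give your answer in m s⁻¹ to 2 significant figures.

Coriolis parameter at 56°S:
f = 2Ω sin φ = 2 × 7.29×10⁻⁵ × sin 56° = 1.21×10⁻⁴ s⁻¹
Pressure gradient: |∂P/∂n| = 300 Pa / 274000 m = 1.09×10⁻³ Pa/m
Geostrophic speed: V_g = |∂P/∂n|/(fρ) = 1.09×10⁻³/(1.21×10⁻⁴ × 1.13) = 8.02 m/s
Around a high, pressure-gradient force acts outward with centrifugal, so Coriolis balances both:
fV = (1/ρ)|∂P/∂n| + V²/R  →  V² − fR·V + fR·V_g = 0
With fR = 1.21×10⁻⁴ × 687×10³ m = 83.0 m/s:
V = [fR − √((fR)² − 4 fR V_g)]/2 = [83.0 − √(83.0² − 4×83.0×8.02)]/2 = 8.99 m/s
Supergeostrophic (V > V_g = 8.02 m/s), as expected around a high.

9.0 m s⁻¹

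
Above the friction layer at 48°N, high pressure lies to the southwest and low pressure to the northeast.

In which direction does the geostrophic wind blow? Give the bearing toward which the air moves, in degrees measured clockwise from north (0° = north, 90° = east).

135°

The pressure-gradient force points toward the northeast (bearing 045°).
Geostrophic balance: in the Northern Hemisphere the Coriolis force deflects motion to the right, so the geostrophic wind blows 90° to the right of the pressure-gradient force (low pressure on the left).
Rotating 045° by 90° clockwise gives 135° — the wind blows toward the southeast.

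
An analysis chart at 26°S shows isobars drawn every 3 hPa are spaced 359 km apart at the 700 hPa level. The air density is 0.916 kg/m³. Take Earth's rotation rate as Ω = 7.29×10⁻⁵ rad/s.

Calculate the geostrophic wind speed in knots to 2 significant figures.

Coriolis parameter at 26°S:
f = 2Ω sin φ = 2 × 7.29×10⁻⁵ × sin 26° = 6.39×10⁻⁵ s⁻¹
Pressure gradient: |∂P/∂n| = 300 Pa / 359000 m = 8.36×10⁻⁴ Pa/m
Geostrophic balance (pressure-gradient force = Coriolis force):
V_g = (1/(fρ)) |∂P/∂n| = 8.36×10⁻⁴ / (6.39×10⁻⁵ × 0.916) = 14.3 m/s
Converting: 14.3 m/s × 1.944 = 28 knots

28 knots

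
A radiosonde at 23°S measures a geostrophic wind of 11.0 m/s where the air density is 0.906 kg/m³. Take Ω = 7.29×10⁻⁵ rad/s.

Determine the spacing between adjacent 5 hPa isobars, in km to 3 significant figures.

Coriolis parameter at 23°S:
f = 2Ω sin φ = 2 × 7.29×10⁻⁵ × sin 23° = 5.70×10⁻⁵ s⁻¹
Geostrophic balance rearranged: |∂P/∂n| = f ρ V_g
|∂P/∂n| = 5.70×10⁻⁵ × 0.906 × 11.0 = 5.68×10⁻⁴ Pa/m
Isobar spacing: Δn = ΔP/|∂P/∂n| = 500 Pa / 5.68×10⁻⁴ Pa/m = 880671 m ≈ 881 km

881 km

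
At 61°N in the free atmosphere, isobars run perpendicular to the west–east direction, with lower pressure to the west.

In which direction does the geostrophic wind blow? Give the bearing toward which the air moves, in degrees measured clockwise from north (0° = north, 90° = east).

000°

The pressure-gradient force points toward the west (bearing 270°).
Geostrophic balance: in the Northern Hemisphere the Coriolis force deflects motion to the right, so the geostrophic wind blows 90° to the right of the pressure-gradient force (low pressure on the left).
Rotating 270° by 90° clockwise gives 000° — the wind blows toward the north.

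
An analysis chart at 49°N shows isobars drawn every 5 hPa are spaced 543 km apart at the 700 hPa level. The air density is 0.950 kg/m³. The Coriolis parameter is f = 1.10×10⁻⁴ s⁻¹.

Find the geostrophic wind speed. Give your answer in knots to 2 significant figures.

Pressure gradient: |∂P/∂n| = 500 Pa / 543000 m = 9.21×10⁻⁴ Pa/m
Geostrophic balance (pressure-gradient force = Coriolis force):
V_g = (1/(fρ)) |∂P/∂n| = 9.21×10⁻⁴ / (1.10×10⁻⁴ × 0.950) = 8.81 m/s
Converting: 8.81 m/s × 1.944 = 17 knots

17 knots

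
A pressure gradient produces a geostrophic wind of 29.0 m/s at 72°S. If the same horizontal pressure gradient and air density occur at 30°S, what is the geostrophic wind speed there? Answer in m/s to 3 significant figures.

55.2 m/s

With the same pressure gradient and density, V_g ∝ 1/f ∝ 1/sin φ.
V₂ = V₁ · sin φ₁ / sin φ₂ = 29.0 × sin 72° / sin 30°
V₂ = 29.0 × 0.9511/0.5000 = 55.2 m/s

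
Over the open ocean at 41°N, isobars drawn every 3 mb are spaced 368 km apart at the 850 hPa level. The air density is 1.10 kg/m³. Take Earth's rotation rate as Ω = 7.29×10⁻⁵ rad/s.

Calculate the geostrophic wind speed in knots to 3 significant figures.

Coriolis parameter at 41°N:
f = 2Ω sin φ = 2 × 7.29×10⁻⁵ × sin 41° = 9.57×10⁻⁵ s⁻¹
Pressure gradient: |∂P/∂n| = 300 Pa / 368000 m = 8.15×10⁻⁴ Pa/m
Geostrophic balance (pressure-gradient force = Coriolis force):
V_g = (1/(fρ)) |∂P/∂n| = 8.15×10⁻⁴ / (9.57×10⁻⁵ × 1.10) = 7.75 m/s
Converting: 7.75 m/s × 1.944 = 15.1 knots

15.1 knots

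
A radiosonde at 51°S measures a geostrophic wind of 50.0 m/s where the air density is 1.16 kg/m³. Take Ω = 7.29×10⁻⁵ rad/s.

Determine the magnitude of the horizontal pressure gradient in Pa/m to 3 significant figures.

6.57×10⁻³ Pa/m

Coriolis parameter at 51°S:
f = 2Ω sin φ = 2 × 7.29×10⁻⁵ × sin 51° = 1.13×10⁻⁴ s⁻¹
Geostrophic balance rearranged: |∂P/∂n| = f ρ V_g
|∂P/∂n| = 1.13×10⁻⁴ × 1.16 × 50.0 = 6.57×10⁻³ Pa/m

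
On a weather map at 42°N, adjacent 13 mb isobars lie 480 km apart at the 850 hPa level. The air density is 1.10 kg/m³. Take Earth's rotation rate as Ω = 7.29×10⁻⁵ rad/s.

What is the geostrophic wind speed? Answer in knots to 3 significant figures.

Coriolis parameter at 42°N:
f = 2Ω sin φ = 2 × 7.29×10⁻⁵ × sin 42° = 9.76×10⁻⁵ s⁻¹
Pressure gradient: |∂P/∂n| = 1300 Pa / 480000 m = 2.71×10⁻³ Pa/m
Geostrophic balance (pressure-gradient force = Coriolis force):
V_g = (1/(fρ)) |∂P/∂n| = 2.71×10⁻³ / (9.76×10⁻⁵ × 1.10) = 25.2 m/s
Converting: 25.2 m/s × 1.944 = 49.1 knots

49.1 knots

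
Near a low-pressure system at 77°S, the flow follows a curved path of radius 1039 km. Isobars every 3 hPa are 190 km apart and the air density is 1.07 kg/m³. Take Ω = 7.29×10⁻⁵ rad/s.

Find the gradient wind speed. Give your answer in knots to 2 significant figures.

19 knots

Coriolis parameter at 77°S:
f = 2Ω sin φ = 2 × 7.29×10⁻⁵ × sin 77° = 1.42×10⁻⁴ s⁻¹
Pressure gradient: |∂P/∂n| = 300 Pa / 190000 m = 1.58×10⁻³ Pa/m
Geostrophic speed: V_g = |∂P/∂n|/(fρ) = 1.58×10⁻³/(1.42×10⁻⁴ × 1.07) = 10.4 m/s
Around a low, centrifugal force acts outward with Coriolis, so pressure-gradient force balances both:
(1/ρ)|∂P/∂n| = fV + V²/R  →  V² + fR·V − fR·V_g = 0
With fR = 1.42×10⁻⁴ × 1039×10³ m = 148 m/s:
V = [−fR + √((fR)² + 4 fR V_g)]/2 = [−148 + √(148² + 4×148×10.4)]/2 = 9.74 m/s
Subgeostrophic (V < V_g = 10.4 m/s), as expected around a low.
Converting: 9.74 m/s × 1.944 = 19 knots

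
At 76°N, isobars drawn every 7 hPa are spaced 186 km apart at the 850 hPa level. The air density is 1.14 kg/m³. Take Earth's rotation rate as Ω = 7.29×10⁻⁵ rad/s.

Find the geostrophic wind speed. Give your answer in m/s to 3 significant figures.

Coriolis parameter at 76°N:
f = 2Ω sin φ = 2 × 7.29×10⁻⁵ × sin 76° = 1.41×10⁻⁴ s⁻¹
Pressure gradient: |∂P/∂n| = 700 Pa / 186000 m = 3.76×10⁻³ Pa/m
Geostrophic balance (pressure-gradient force = Coriolis force):
V_g = (1/(fρ)) |∂P/∂n| = 3.76×10⁻³ / (1.41×10⁻⁴ × 1.14) = 23.3 m/s

23.3 m/s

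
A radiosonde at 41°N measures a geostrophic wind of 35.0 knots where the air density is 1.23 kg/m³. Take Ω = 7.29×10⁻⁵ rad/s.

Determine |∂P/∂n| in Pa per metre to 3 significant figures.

2.12×10⁻³ Pa/m

Coriolis parameter at 41°N:
f = 2Ω sin φ = 2 × 7.29×10⁻⁵ × sin 41° = 9.57×10⁻⁵ s⁻¹
Wind speed in SI: 35.0 knots = 18.0 m/s
Geostrophic balance rearranged: |∂P/∂n| = f ρ V_g
|∂P/∂n| = 9.57×10⁻⁵ × 1.23 × 18.0 = 2.12×10⁻³ Pa/m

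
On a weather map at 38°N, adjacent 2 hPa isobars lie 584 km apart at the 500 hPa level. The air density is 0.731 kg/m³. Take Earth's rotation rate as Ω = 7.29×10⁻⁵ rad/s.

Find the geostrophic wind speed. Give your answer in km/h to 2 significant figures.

Coriolis parameter at 38°N:
f = 2Ω sin φ = 2 × 7.29×10⁻⁵ × sin 38° = 8.98×10⁻⁵ s⁻¹
Pressure gradient: |∂P/∂n| = 200 Pa / 584000 m = 3.42×10⁻⁴ Pa/m
Geostrophic balance (pressure-gradient force = Coriolis force):
V_g = (1/(fρ)) |∂P/∂n| = 3.42×10⁻⁴ / (8.98×10⁻⁵ × 0.731) = 5.22 m/s
Converting: 5.22 m/s × 3.6 = 19 km/h

19 km/h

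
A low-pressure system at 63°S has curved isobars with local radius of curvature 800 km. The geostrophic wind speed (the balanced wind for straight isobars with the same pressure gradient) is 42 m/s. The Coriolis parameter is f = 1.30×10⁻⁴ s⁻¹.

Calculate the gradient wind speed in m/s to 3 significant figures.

Around a low, centrifugal force acts outward with Coriolis, so pressure-gradient force balances both:
(1/ρ)|∂P/∂n| = fV + V²/R  →  V² + fR·V − fR·V_g = 0
With fR = 1.30×10⁻⁴ × 800×10³ m = 104 m/s:
V = [−fR + √((fR)² + 4 fR V_g)]/2 = [−104 + √(104² + 4×104×42)]/2 = 32.1 m/s
Subgeostrophic (V < V_g = 42 m/s), as expected around a low.

32.1 m/s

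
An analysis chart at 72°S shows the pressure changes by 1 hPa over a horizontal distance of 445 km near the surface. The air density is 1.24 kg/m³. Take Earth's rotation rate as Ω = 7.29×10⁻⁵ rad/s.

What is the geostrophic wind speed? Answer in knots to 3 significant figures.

2.54 knots

Coriolis parameter at 72°S:
f = 2Ω sin φ = 2 × 7.29×10⁻⁵ × sin 72° = 1.39×10⁻⁴ s⁻¹
Pressure gradient: |∂P/∂n| = 100 Pa / 445000 m = 2.25×10⁻⁴ Pa/m
Geostrophic balance (pressure-gradient force = Coriolis force):
V_g = (1/(fρ)) |∂P/∂n| = 2.25×10⁻⁴ / (1.39×10⁻⁴ × 1.24) = 1.31 m/s
Converting: 1.31 m/s × 1.944 = 2.54 knots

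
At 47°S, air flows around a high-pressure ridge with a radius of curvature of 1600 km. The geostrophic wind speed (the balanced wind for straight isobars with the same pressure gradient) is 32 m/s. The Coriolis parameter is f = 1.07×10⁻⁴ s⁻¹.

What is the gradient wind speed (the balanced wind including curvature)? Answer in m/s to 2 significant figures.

Around a high, pressure-gradient force acts outward with centrifugal, so Coriolis balances both:
fV = (1/ρ)|∂P/∂n| + V²/R  →  V² − fR·V + fR·V_g = 0
With fR = 1.07×10⁻⁴ × 1600×10³ m = 171 m/s:
V = [fR − √((fR)² − 4 fR V_g)]/2 = [171 − √(171² − 4×171×32)]/2 = 42.6 m/s
Supergeostrophic (V > V_g = 32 m/s), as expected around a high.

43 m/s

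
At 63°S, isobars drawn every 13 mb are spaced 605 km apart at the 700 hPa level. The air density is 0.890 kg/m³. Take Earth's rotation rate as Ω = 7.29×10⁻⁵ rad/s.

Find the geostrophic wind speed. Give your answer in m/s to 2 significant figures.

19 m/s

Coriolis parameter at 63°S:
f = 2Ω sin φ = 2 × 7.29×10⁻⁵ × sin 63° = 1.30×10⁻⁴ s⁻¹
Pressure gradient: |∂P/∂n| = 1300 Pa / 605000 m = 2.15×10⁻³ Pa/m
Geostrophic balance (pressure-gradient force = Coriolis force):
V_g = (1/(fρ)) |∂P/∂n| = 2.15×10⁻³ / (1.30×10⁻⁴ × 0.890) = 18.6 m/s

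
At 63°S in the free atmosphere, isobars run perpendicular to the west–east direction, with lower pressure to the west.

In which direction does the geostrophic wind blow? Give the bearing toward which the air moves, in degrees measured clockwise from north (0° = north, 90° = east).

180°

The pressure-gradient force points toward the west (bearing 270°).
Geostrophic balance: in the Southern Hemisphere the Coriolis force deflects motion to the left, so the geostrophic wind blows 90° to the left of the pressure-gradient force (low pressure on the right).
Rotating 270° by 90° counterclockwise gives 180° — the wind blows toward the south.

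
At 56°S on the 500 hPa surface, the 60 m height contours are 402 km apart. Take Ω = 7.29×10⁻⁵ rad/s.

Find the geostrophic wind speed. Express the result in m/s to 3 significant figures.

12.1 m/s

Coriolis parameter at 56°S:
f = 2Ω sin φ = 2 × 7.29×10⁻⁵ × sin 56° = 1.21×10⁻⁴ s⁻¹
Height gradient: |∂Z/∂n| = 60 m / 402000 m = 1.49×10⁻⁴
On a pressure surface, geostrophic balance gives V_g = (g/f)|∂Z/∂n|:
V_g = 9.81 × 1.49×10⁻⁴ / 1.21×10⁻⁴ = 12.1 m/s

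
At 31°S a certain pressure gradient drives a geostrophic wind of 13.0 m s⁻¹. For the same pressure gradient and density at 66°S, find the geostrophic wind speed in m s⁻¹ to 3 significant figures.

With the same pressure gradient and density, V_g ∝ 1/f ∝ 1/sin φ.
V₂ = V₁ · sin φ₁ / sin φ₂ = 13.0 × sin 31° / sin 66°
V₂ = 13.0 × 0.5150/0.9135 = 7.33 m s⁻¹

7.33 m s⁻¹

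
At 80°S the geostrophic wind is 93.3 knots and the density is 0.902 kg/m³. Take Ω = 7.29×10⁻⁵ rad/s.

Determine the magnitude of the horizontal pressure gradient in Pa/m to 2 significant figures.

Coriolis parameter at 80°S:
f = 2Ω sin φ = 2 × 7.29×10⁻⁵ × sin 80° = 1.44×10⁻⁴ s⁻¹
Wind speed in SI: 93.3 knots = 48.0 m/s
Geostrophic balance rearranged: |∂P/∂n| = f ρ V_g
|∂P/∂n| = 1.44×10⁻⁴ × 0.902 × 48.0 = 6.22×10⁻³ Pa/m

6.2×10⁻³ Pa/m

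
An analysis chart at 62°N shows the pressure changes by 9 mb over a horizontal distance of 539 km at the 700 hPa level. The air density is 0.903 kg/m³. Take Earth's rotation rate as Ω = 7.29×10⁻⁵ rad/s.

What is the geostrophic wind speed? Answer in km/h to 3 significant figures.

51.7 km/h

Coriolis parameter at 62°N:
f = 2Ω sin φ = 2 × 7.29×10⁻⁵ × sin 62° = 1.29×10⁻⁴ s⁻¹
Pressure gradient: |∂P/∂n| = 900 Pa / 539000 m = 1.67×10⁻³ Pa/m
Geostrophic balance (pressure-gradient force = Coriolis force):
V_g = (1/(fρ)) |∂P/∂n| = 1.67×10⁻³ / (1.29×10⁻⁴ × 0.903) = 14.4 m/s
Converting: 14.4 m/s × 3.6 = 51.7 km/h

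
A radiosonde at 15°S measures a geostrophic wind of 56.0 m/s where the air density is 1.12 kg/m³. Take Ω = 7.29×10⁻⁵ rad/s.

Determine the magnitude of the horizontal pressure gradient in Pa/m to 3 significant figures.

2.37×10⁻³ Pa/m

Coriolis parameter at 15°S:
f = 2Ω sin φ = 2 × 7.29×10⁻⁵ × sin 15° = 3.77×10⁻⁵ s⁻¹
Geostrophic balance rearranged: |∂P/∂n| = f ρ V_g
|∂P/∂n| = 3.77×10⁻⁵ × 1.12 × 56.0 = 2.37×10⁻³ Pa/m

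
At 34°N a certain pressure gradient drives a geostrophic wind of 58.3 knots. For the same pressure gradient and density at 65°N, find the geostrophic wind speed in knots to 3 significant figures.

36.0 knots

With the same pressure gradient and density, V_g ∝ 1/f ∝ 1/sin φ.
V₂ = V₁ · sin φ₁ / sin φ₂ = 58.3 × sin 34° / sin 65°
V₂ = 58.3 × 0.5592/0.9063 = 36.0 knots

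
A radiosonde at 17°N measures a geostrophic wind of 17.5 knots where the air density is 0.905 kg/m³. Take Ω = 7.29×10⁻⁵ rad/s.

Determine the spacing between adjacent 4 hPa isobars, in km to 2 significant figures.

1200 km

Coriolis parameter at 17°N:
f = 2Ω sin φ = 2 × 7.29×10⁻⁵ × sin 17° = 4.26×10⁻⁵ s⁻¹
Wind speed in SI: 17.5 knots = 9.00 m/s
Geostrophic balance rearranged: |∂P/∂n| = f ρ V_g
|∂P/∂n| = 4.26×10⁻⁵ × 0.905 × 9.00 = 3.47×10⁻⁴ Pa/m
Isobar spacing: Δn = ΔP/|∂P/∂n| = 400 Pa / 3.47×10⁻⁴ Pa/m = 1151708 m ≈ 1200 km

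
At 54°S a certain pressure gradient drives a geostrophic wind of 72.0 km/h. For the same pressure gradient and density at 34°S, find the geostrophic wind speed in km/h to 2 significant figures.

With the same pressure gradient and density, V_g ∝ 1/f ∝ 1/sin φ.
V₂ = V₁ · sin φ₁ / sin φ₂ = 72.0 × sin 54° / sin 34°
V₂ = 72.0 × 0.8090/0.5592 = 100 km/h

100 km/h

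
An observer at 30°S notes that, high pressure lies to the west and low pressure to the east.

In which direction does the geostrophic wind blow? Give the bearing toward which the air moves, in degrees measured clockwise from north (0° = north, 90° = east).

000°

The pressure-gradient force points toward the east (bearing 090°).
Geostrophic balance: in the Southern Hemisphere the Coriolis force deflects motion to the left, so the geostrophic wind blows 90° to the left of the pressure-gradient force (low pressure on the right).
Rotating 090° by 90° counterclockwise gives 000° — the wind blows toward the north.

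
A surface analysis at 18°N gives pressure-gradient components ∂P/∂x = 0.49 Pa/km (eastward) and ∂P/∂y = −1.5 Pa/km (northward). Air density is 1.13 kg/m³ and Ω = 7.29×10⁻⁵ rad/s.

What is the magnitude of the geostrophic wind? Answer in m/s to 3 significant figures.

31.0 m/s

Coriolis parameter at 18°N:
f = 2Ω sin φ = 2 × 7.29×10⁻⁵ × sin 18° = 4.51×10⁻⁵ s⁻¹
Component geostrophic relations (x east, y north):
u_g = −(1/(fρ)) ∂P/∂y,  v_g = (1/(fρ)) ∂P/∂x
u_g = −(−1.5×10⁻³)/(4.51×10⁻⁵ × 1.13) = 29.5 m/s;  v_g = (0.49×10⁻³)/(4.51×10⁻⁵ × 1.13) = 9.62 m/s
|V_g| = √(u_g² + v_g²) = 31.0 m/s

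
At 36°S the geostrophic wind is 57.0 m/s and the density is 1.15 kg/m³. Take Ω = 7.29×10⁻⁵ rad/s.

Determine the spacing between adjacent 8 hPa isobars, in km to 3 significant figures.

142 km

Coriolis parameter at 36°S:
f = 2Ω sin φ = 2 × 7.29×10⁻⁵ × sin 36° = 8.57×10⁻⁵ s⁻¹
Geostrophic balance rearranged: |∂P/∂n| = f ρ V_g
|∂P/∂n| = 8.57×10⁻⁵ × 1.15 × 57.0 = 5.62×10⁻³ Pa/m
Isobar spacing: Δn = ΔP/|∂P/∂n| = 800 Pa / 5.62×10⁻³ Pa/m = 142410 m ≈ 142 km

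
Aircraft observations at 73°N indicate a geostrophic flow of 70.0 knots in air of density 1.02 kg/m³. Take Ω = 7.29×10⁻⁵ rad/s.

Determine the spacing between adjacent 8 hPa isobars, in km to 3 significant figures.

Coriolis parameter at 73°N:
f = 2Ω sin φ = 2 × 7.29×10⁻⁵ × sin 73° = 1.39×10⁻⁴ s⁻¹
Wind speed in SI: 70.0 knots = 36.0 m/s
Geostrophic balance rearranged: |∂P/∂n| = f ρ V_g
|∂P/∂n| = 1.39×10⁻⁴ × 1.02 × 36.0 = 5.12×10⁻³ Pa/m
Isobar spacing: Δn = ΔP/|∂P/∂n| = 800 Pa / 5.12×10⁻³ Pa/m = 156207 m ≈ 156 km

156 km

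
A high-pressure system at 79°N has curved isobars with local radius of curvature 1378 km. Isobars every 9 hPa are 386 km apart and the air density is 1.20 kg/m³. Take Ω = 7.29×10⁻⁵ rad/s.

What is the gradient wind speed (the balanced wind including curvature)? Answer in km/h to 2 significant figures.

Coriolis parameter at 79°N:
f = 2Ω sin φ = 2 × 7.29×10⁻⁵ × sin 79° = 1.43×10⁻⁴ s⁻¹
Pressure gradient: |∂P/∂n| = 900 Pa / 386000 m = 2.33×10⁻³ Pa/m
Geostrophic speed: V_g = |∂P/∂n|/(fρ) = 2.33×10⁻³/(1.43×10⁻⁴ × 1.20) = 13.6 m/s
Around a high, pressure-gradient force acts outward with centrifugal, so Coriolis balances both:
fV = (1/ρ)|∂P/∂n| + V²/R  →  V² − fR·V + fR·V_g = 0
With fR = 1.43×10⁻⁴ × 1378×10³ m = 197 m/s:
V = [fR − √((fR)² − 4 fR V_g)]/2 = [197 − √(197² − 4×197×13.6)]/2 = 14.7 m/s
Supergeostrophic (V > V_g = 13.6 m/s), as expected around a high.
Converting: 14.7 m/s × 3.6 = 53 km/h

53 km/h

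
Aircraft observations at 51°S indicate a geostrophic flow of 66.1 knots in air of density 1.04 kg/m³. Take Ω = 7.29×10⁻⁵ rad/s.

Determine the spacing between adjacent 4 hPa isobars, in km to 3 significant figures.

99.8 km

Coriolis parameter at 51°S:
f = 2Ω sin φ = 2 × 7.29×10⁻⁵ × sin 51° = 1.13×10⁻⁴ s⁻¹
Wind speed in SI: 66.1 knots = 34.0 m/s
Geostrophic balance rearranged: |∂P/∂n| = f ρ V_g
|∂P/∂n| = 1.13×10⁻⁴ × 1.04 × 34.0 = 4.01×10⁻³ Pa/m
Isobar spacing: Δn = ΔP/|∂P/∂n| = 400 Pa / 4.01×10⁻³ Pa/m = 99822 m ≈ 99.8 km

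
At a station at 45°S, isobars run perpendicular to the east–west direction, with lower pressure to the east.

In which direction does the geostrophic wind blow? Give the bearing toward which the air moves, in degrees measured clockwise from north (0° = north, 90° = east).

000°

The pressure-gradient force points toward the east (bearing 090°).
Geostrophic balance: in the Southern Hemisphere the Coriolis force deflects motion to the left, so the geostrophic wind blows 90° to the left of the pressure-gradient force (low pressure on the right).
Rotating 090° by 90° counterclockwise gives 000° — the wind blows toward the north.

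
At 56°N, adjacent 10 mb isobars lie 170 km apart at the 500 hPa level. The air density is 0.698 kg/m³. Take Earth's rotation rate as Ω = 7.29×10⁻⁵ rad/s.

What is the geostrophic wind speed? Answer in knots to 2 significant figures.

Coriolis parameter at 56°N:
f = 2Ω sin φ = 2 × 7.29×10⁻⁵ × sin 56° = 1.21×10⁻⁴ s⁻¹
Pressure gradient: |∂P/∂n| = 1000 Pa / 170000 m = 5.88×10⁻³ Pa/m
Geostrophic balance (pressure-gradient force = Coriolis force):
V_g = (1/(fρ)) |∂P/∂n| = 5.88×10⁻³ / (1.21×10⁻⁴ × 0.698) = 69.7 m/s
Converting: 69.7 m/s × 1.944 = 140 knots

140 knots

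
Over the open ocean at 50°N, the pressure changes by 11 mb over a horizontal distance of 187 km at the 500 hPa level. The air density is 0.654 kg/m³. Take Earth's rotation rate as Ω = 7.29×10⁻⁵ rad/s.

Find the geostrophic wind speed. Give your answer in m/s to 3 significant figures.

Coriolis parameter at 50°N:
f = 2Ω sin φ = 2 × 7.29×10⁻⁵ × sin 50° = 1.12×10⁻⁴ s⁻¹
Pressure gradient: |∂P/∂n| = 1100 Pa / 187000 m = 5.88×10⁻³ Pa/m
Geostrophic balance (pressure-gradient force = Coriolis force):
V_g = (1/(fρ)) |∂P/∂n| = 5.88×10⁻³ / (1.12×10⁻⁴ × 0.654) = 80.5 m/s

80.5 m/s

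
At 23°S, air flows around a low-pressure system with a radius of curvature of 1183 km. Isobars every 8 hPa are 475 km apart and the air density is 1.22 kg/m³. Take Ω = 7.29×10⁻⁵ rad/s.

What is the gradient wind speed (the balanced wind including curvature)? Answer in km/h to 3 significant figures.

68.1 km/h

Coriolis parameter at 23°S:
f = 2Ω sin φ = 2 × 7.29×10⁻⁵ × sin 23° = 5.70×10⁻⁵ s⁻¹
Pressure gradient: |∂P/∂n| = 800 Pa / 475000 m = 1.68×10⁻³ Pa/m
Geostrophic speed: V_g = |∂P/∂n|/(fρ) = 1.68×10⁻³/(5.70×10⁻⁵ × 1.22) = 24.2 m/s
Around a low, centrifugal force acts outward with Coriolis, so pressure-gradient force balances both:
(1/ρ)|∂P/∂n| = fV + V²/R  →  V² + fR·V − fR·V_g = 0
With fR = 5.70×10⁻⁵ × 1183×10³ m = 67.4 m/s:
V = [−fR + √((fR)² + 4 fR V_g)]/2 = [−67.4 + √(67.4² + 4×67.4×24.2)]/2 = 18.9 m/s
Subgeostrophic (V < V_g = 24.2 m/s), as expected around a low.
Converting: 18.9 m/s × 3.6 = 68.1 km/h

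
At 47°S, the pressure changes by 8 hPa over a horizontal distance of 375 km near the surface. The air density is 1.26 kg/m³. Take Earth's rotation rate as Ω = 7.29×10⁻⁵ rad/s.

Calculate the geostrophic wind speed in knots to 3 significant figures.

Coriolis parameter at 47°S:
f = 2Ω sin φ = 2 × 7.29×10⁻⁵ × sin 47° = 1.07×10⁻⁴ s⁻¹
Pressure gradient: |∂P/∂n| = 800 Pa / 375000 m = 2.13×10⁻³ Pa/m
Geostrophic balance (pressure-gradient force = Coriolis force):
V_g = (1/(fρ)) |∂P/∂n| = 2.13×10⁻³ / (1.07×10⁻⁴ × 1.26) = 15.9 m/s
Converting: 15.9 m/s × 1.944 = 30.9 knots

30.9 knots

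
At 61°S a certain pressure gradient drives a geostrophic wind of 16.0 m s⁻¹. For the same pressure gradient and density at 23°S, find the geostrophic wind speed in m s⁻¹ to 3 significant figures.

35.8 m s⁻¹

With the same pressure gradient and density, V_g ∝ 1/f ∝ 1/sin φ.
V₂ = V₁ · sin φ₁ / sin φ₂ = 16.0 × sin 61° / sin 23°
V₂ = 16.0 × 0.8746/0.3907 = 35.8 m s⁻¹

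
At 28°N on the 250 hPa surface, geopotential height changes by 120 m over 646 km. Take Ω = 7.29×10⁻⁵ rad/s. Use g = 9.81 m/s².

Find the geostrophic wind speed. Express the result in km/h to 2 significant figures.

Coriolis parameter at 28°N:
f = 2Ω sin φ = 2 × 7.29×10⁻⁵ × sin 28° = 6.84×10⁻⁵ s⁻¹
Height gradient: |∂Z/∂n| = 120 m / 646000 m = 1.86×10⁻⁴
On a pressure surface, geostrophic balance gives V_g = (g/f)|∂Z/∂n|:
V_g = 9.81 × 1.86×10⁻⁴ / 6.84×10⁻⁵ = 26.6 m/s
Converting: 26.6 m/s × 3.6 = 96 km/h

96 km/h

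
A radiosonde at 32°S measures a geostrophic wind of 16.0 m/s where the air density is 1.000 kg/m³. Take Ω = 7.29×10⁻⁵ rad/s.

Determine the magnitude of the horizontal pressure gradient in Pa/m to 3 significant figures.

Coriolis parameter at 32°S:
f = 2Ω sin φ = 2 × 7.29×10⁻⁵ × sin 32° = 7.73×10⁻⁵ s⁻¹
Geostrophic balance rearranged: |∂P/∂n| = f ρ V_g
|∂P/∂n| = 7.73×10⁻⁵ × 1.000 × 16.0 = 1.24×10⁻³ Pa/m

1.24×10⁻³ Pa/m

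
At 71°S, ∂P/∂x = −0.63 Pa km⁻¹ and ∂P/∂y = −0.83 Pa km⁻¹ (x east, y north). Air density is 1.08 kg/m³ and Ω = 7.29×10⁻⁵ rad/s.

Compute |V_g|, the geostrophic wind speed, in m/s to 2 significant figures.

7.0 m/s

Coriolis parameter at 71°S:
f = 2Ω sin φ = 2 × 7.29×10⁻⁵ × sin 71° = 1.38×10⁻⁴ s⁻¹
In the Southern Hemisphere f is negative: f = −1.38×10⁻⁴ s⁻¹.
Component geostrophic relations (x east, y north):
u_g = −(1/(fρ)) ∂P/∂y,  v_g = (1/(fρ)) ∂P/∂x
u_g = −(−0.83×10⁻³)/(−1.38×10⁻⁴ × 1.08) = −5.57 m/s;  v_g = (−0.63×10⁻³)/(−1.38×10⁻⁴ × 1.08) = 4.23 m/s
|V_g| = √(u_g² + v_g²) = 7.00 m/s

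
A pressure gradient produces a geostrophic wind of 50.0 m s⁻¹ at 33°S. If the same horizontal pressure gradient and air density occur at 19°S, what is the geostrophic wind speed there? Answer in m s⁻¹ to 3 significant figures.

With the same pressure gradient and density, V_g ∝ 1/f ∝ 1/sin φ.
V₂ = V₁ · sin φ₁ / sin φ₂ = 50.0 × sin 33° / sin 19°
V₂ = 50.0 × 0.5446/0.3256 = 83.6 m s⁻¹

83.6 m s⁻¹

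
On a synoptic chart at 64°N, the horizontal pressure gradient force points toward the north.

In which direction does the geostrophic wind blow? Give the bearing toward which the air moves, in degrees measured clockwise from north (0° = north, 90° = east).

090°

The pressure-gradient force points toward the north (bearing 000°).
Geostrophic balance: in the Northern Hemisphere the Coriolis force deflects motion to the right, so the geostrophic wind blows 90° to the right of the pressure-gradient force (low pressure on the left).
Rotating 000° by 90° clockwise gives 090° — the wind blows toward the east.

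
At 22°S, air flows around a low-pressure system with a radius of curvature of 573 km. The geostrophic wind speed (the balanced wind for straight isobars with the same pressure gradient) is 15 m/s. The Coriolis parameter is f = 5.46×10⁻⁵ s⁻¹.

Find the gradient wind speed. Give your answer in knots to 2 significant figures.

22 knots

Around a low, centrifugal force acts outward with Coriolis, so pressure-gradient force balances both:
(1/ρ)|∂P/∂n| = fV + V²/R  →  V² + fR·V − fR·V_g = 0
With fR = 5.46×10⁻⁵ × 573×10³ m = 31.3 m/s:
V = [−fR + √((fR)² + 4 fR V_g)]/2 = [−31.3 + √(31.3² + 4×31.3×15)]/2 = 11.1 m/s
Subgeostrophic (V < V_g = 15 m/s), as expected around a low.
Converting: 11.1 m/s × 1.944 = 22 knots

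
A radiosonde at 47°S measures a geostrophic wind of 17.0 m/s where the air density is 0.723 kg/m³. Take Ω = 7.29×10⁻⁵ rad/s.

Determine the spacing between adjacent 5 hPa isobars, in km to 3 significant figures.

382 km

Coriolis parameter at 47°S:
f = 2Ω sin φ = 2 × 7.29×10⁻⁵ × sin 47° = 1.07×10⁻⁴ s⁻¹
Geostrophic balance rearranged: |∂P/∂n| = f ρ V_g
|∂P/∂n| = 1.07×10⁻⁴ × 0.723 × 17.0 = 1.31×10⁻³ Pa/m
Isobar spacing: Δn = ΔP/|∂P/∂n| = 500 Pa / 1.31×10⁻³ Pa/m = 381503 m ≈ 382 km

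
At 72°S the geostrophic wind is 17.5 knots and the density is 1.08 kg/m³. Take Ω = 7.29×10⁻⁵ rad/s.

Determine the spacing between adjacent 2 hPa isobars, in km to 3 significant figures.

Coriolis parameter at 72°S:
f = 2Ω sin φ = 2 × 7.29×10⁻⁵ × sin 72° = 1.39×10⁻⁴ s⁻¹
Wind speed in SI: 17.5 knots = 9.00 m/s
Geostrophic balance rearranged: |∂P/∂n| = f ρ V_g
|∂P/∂n| = 1.39×10⁻⁴ × 1.08 × 9.00 = 1.35×10⁻³ Pa/m
Isobar spacing: Δn = ΔP/|∂P/∂n| = 200 Pa / 1.35×10⁻³ Pa/m = 148343 m ≈ 148 km

148 km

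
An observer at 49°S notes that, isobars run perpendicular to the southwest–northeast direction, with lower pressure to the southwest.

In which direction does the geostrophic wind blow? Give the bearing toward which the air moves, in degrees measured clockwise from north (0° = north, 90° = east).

The pressure-gradient force points toward the southwest (bearing 225°).
Geostrophic balance: in the Southern Hemisphere the Coriolis force deflects motion to the left, so the geostrophic wind blows 90° to the left of the pressure-gradient force (low pressure on the right).
Rotating 225° by 90° counterclockwise gives 135° — the wind blows toward the southeast.

135°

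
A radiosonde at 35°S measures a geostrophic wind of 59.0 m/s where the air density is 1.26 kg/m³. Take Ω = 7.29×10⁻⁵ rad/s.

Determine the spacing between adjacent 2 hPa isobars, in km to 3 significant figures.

32.2 km

Coriolis parameter at 35°S:
f = 2Ω sin φ = 2 × 7.29×10⁻⁵ × sin 35° = 8.36×10⁻⁵ s⁻¹
Geostrophic balance rearranged: |∂P/∂n| = f ρ V_g
|∂P/∂n| = 8.36×10⁻⁵ × 1.26 × 59.0 = 6.22×10⁻³ Pa/m
Isobar spacing: Δn = ΔP/|∂P/∂n| = 200 Pa / 6.22×10⁻³ Pa/m = 32171 m ≈ 32.2 km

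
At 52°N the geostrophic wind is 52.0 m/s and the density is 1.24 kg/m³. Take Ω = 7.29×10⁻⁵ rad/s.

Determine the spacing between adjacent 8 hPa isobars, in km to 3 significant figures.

108 km

Coriolis parameter at 52°N:
f = 2Ω sin φ = 2 × 7.29×10⁻⁵ × sin 52° = 1.15×10⁻⁴ s⁻¹
Geostrophic balance rearranged: |∂P/∂n| = f ρ V_g
|∂P/∂n| = 1.15×10⁻⁴ × 1.24 × 52.0 = 7.41×10⁻³ Pa/m
Isobar spacing: Δn = ΔP/|∂P/∂n| = 800 Pa / 7.41×10⁻³ Pa/m = 107988 m ≈ 108 km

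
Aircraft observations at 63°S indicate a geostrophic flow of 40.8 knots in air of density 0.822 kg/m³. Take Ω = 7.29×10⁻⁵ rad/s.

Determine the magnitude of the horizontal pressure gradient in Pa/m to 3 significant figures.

Coriolis parameter at 63°S:
f = 2Ω sin φ = 2 × 7.29×10⁻⁵ × sin 63° = 1.30×10⁻⁴ s⁻¹
Wind speed in SI: 40.8 knots = 21.0 m/s
Geostrophic balance rearranged: |∂P/∂n| = f ρ V_g
|∂P/∂n| = 1.30×10⁻⁴ × 0.822 × 21.0 = 2.24×10⁻³ Pa/m

2.24×10⁻³ Pa/m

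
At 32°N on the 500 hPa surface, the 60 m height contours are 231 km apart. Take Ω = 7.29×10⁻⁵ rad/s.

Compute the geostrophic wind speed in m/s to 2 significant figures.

33 m/s

Coriolis parameter at 32°N:
f = 2Ω sin φ = 2 × 7.29×10⁻⁵ × sin 32° = 7.73×10⁻⁵ s⁻¹
Height gradient: |∂Z/∂n| = 60 m / 231000 m = 2.60×10⁻⁴
On a pressure surface, geostrophic balance gives V_g = (g/f)|∂Z/∂n|:
V_g = 9.81 × 2.60×10⁻⁴ / 7.73×10⁻⁵ = 33.0 m/s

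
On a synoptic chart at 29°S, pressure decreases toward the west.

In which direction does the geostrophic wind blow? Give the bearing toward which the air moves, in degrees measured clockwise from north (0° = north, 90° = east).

The pressure-gradient force points toward the west (bearing 270°).
Geostrophic balance: in the Southern Hemisphere the Coriolis force deflects motion to the left, so the geostrophic wind blows 90° to the left of the pressure-gradient force (low pressure on the right).
Rotating 270° by 90° counterclockwise gives 180° — the wind blows toward the south.

180°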